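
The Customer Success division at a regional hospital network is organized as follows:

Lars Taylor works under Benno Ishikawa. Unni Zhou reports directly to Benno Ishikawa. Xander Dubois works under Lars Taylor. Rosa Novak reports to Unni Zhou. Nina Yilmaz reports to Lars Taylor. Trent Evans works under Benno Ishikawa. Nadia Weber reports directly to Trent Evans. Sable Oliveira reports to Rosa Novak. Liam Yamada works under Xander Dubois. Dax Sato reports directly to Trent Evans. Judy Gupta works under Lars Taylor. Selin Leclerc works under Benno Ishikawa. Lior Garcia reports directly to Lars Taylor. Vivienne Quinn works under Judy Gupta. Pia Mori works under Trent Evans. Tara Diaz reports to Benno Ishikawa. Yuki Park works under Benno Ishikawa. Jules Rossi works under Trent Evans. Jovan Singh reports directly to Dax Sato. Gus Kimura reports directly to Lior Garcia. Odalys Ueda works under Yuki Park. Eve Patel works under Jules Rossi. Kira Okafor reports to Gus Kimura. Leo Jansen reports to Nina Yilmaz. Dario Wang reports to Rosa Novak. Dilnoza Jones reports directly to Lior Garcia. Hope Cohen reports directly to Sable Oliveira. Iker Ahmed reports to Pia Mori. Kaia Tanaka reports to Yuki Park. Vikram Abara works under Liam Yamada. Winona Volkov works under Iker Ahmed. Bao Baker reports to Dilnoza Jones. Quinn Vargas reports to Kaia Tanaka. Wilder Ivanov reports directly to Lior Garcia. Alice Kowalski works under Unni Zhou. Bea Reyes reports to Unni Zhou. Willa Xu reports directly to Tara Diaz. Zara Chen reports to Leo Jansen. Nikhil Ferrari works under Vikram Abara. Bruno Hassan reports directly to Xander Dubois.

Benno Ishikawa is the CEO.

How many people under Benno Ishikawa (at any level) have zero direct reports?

19

The people in Benno Ishikawa's organization with no one reporting to them are Quinn Vargas, Odalys Ueda, Willa Xu, Selin Leclerc, Eve Patel, Winona Volkov, Jovan Singh, Nadia Weber, Bea Reyes, Alice Kowalski, Dario Wang, Hope Cohen, Wilder Ivanov, Bao Baker, Kira Okafor, Vivienne Quinn, Zara Chen, Bruno Hassan, Nikhil Ferrari. That is 19.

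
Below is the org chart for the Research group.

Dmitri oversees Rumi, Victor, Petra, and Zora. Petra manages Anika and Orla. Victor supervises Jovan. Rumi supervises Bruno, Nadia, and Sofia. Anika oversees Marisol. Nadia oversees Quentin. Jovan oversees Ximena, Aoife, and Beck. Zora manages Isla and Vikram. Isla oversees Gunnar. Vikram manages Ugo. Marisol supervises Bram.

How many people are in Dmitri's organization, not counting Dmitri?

Dmitri directly manages Petra, Victor, Rumi, Zora. Under Petra: Orla, Anika, Marisol, Bram (4). Under Victor: Jovan, Beck, Aoife, Ximena (4). Under Rumi: Bruno, Sofia, Nadia, Quentin (4). Under Zora: Vikram, Ugo, Isla, Gunnar (4). So Dmitri's organization is 4 direct reports plus everyone under them: 5 + 5 + 5 + 5 = 20.

20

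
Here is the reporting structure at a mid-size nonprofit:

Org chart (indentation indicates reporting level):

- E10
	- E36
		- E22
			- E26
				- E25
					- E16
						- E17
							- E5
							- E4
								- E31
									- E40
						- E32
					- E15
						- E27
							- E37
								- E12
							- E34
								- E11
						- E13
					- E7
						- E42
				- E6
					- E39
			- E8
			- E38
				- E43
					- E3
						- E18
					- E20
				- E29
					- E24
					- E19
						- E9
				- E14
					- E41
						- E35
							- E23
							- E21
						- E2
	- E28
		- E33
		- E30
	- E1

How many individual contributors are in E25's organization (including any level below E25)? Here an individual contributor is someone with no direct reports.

The people in E25's organization with no one reporting to them are E42, E13, E11, E12, E32, E40, E5. That is 7.

7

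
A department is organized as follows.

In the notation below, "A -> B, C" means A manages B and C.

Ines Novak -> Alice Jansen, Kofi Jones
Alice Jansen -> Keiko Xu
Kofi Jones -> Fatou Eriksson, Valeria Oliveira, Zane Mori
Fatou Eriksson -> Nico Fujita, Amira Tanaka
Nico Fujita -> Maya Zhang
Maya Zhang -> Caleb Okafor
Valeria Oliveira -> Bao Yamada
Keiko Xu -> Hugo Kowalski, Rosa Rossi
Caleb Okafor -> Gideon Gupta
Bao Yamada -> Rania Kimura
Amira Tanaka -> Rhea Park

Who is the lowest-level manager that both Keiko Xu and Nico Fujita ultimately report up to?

Keiko Xu's chain of managers is Alice Jansen, Ines Novak. Nico Fujita's chain of managers is Fatou Eriksson, Kofi Jones, Ines Novak. The first manager that appears in both chains is Ines Novak.

Ines Novak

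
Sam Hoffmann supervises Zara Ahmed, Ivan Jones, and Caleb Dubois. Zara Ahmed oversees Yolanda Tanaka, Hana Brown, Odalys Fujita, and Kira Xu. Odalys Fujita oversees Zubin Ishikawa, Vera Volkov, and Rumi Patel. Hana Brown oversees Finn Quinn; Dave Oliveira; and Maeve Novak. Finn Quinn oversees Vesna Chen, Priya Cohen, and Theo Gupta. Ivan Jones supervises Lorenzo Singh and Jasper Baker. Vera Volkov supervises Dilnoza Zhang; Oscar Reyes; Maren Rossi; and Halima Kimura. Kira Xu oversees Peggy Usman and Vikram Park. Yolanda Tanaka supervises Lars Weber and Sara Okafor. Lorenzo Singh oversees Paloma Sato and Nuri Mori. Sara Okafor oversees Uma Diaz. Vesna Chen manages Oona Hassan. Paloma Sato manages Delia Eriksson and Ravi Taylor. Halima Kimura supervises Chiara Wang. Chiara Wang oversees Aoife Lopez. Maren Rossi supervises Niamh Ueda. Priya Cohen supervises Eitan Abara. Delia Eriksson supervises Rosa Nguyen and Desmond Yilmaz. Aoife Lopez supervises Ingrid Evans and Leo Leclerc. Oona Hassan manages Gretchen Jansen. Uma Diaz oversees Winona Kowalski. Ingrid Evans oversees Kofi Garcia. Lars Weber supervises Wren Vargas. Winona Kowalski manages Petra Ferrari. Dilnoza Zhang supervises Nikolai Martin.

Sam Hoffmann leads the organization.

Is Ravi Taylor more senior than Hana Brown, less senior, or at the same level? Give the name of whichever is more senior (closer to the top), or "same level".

Hana Brown

Ravi Taylor is 4 levels below Sam Hoffmann; Hana Brown is 2. Hana Brown is higher.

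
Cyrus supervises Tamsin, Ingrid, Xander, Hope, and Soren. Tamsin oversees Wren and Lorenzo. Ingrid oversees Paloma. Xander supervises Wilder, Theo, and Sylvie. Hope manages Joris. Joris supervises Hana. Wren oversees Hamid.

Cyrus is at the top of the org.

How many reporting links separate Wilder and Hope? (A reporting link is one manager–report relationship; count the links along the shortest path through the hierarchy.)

3

Wilder is 2 levels below Cyrus, and Hope is 1 level below Cyrus (their lowest common manager). The shortest path runs up from Wilder to Cyrus and back down to Hope: 2 + 1 = 3 links.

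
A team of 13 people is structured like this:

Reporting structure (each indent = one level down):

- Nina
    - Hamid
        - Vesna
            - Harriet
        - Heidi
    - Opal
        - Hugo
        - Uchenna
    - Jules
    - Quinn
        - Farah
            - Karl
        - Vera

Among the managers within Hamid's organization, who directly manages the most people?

Direct-report counts within Hamid's organization: Hamid has 2; Vesna has 1. The largest is 2, held by Hamid.

Hamid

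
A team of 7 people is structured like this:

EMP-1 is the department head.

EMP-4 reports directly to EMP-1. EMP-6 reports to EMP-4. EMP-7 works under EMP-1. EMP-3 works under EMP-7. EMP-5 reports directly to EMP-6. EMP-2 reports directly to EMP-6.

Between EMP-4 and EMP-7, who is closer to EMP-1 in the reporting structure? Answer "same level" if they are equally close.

same level

Both EMP-4 and EMP-7 are 1 level below EMP-1.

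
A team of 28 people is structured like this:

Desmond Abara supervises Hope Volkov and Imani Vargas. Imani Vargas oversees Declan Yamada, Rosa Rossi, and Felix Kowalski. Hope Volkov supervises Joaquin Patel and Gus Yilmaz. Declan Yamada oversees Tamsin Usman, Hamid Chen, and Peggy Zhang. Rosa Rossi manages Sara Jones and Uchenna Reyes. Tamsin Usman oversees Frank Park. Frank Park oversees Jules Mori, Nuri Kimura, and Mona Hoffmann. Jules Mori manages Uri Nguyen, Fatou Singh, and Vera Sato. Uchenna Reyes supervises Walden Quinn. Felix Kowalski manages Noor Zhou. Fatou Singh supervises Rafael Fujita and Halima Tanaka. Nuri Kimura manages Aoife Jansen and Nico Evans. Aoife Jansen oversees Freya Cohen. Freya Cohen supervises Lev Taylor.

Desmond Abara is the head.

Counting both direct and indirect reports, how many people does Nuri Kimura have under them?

4

Nuri Kimura directly manages Aoife Jansen, Nico Evans. Under Aoife Jansen: Freya Cohen, Lev Taylor (2). Nico Evans has no reports. So Nuri Kimura's organization is 2 direct reports plus everyone under them: 3 + 1 = 4.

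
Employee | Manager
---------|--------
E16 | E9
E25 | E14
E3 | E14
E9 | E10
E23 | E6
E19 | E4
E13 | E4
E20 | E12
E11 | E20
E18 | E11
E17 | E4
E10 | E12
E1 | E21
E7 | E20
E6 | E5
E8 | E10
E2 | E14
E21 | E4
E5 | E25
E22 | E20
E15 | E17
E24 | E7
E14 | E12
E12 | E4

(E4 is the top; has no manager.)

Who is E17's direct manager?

E4

E17 reports directly to E4.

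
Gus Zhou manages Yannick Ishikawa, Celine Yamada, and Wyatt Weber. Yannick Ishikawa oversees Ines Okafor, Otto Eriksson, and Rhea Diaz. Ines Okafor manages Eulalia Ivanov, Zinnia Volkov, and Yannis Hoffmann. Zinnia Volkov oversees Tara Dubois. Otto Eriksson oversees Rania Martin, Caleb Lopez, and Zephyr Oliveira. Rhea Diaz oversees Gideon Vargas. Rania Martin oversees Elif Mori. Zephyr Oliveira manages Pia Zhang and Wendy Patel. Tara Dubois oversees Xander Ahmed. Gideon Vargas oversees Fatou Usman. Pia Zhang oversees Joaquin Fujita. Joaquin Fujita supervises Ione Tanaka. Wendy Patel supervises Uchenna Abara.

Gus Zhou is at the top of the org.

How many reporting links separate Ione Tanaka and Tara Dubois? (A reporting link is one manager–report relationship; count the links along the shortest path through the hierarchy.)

Ione Tanaka is 5 levels below Yannick Ishikawa, and Tara Dubois is 3 levels below Yannick Ishikawa (their lowest common manager). The shortest path runs up from Ione Tanaka to Yannick Ishikawa and back down to Tara Dubois: 5 + 3 = 8 links.

8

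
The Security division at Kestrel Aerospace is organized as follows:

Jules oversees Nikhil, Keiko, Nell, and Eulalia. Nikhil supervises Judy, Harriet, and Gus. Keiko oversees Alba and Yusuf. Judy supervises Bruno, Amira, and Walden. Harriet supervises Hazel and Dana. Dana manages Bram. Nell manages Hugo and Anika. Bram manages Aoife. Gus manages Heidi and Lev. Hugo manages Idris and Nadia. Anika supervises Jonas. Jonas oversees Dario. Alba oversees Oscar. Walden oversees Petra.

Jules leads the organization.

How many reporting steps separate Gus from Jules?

Chain from Gus up to Jules: Gus → Nikhil → Jules. That is 2 steps up, so Gus is 2 levels below Jules.

2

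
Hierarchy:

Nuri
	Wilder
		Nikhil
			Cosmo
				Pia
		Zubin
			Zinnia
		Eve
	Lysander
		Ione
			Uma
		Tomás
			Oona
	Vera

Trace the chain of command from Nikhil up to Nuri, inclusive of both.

Nikhil -> Wilder -> Nuri

Nikhil reports to Wilder. Wilder reports to Nuri. Nuri is at the top.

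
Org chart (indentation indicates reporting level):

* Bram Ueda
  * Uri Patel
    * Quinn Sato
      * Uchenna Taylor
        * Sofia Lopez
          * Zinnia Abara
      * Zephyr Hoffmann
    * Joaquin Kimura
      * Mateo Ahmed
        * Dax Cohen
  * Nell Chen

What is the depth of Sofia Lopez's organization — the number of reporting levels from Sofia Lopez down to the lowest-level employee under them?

1

The longest chain under Sofia Lopez runs Sofia Lopez → Zinnia Abara, which is 1 level below Sofia Lopez.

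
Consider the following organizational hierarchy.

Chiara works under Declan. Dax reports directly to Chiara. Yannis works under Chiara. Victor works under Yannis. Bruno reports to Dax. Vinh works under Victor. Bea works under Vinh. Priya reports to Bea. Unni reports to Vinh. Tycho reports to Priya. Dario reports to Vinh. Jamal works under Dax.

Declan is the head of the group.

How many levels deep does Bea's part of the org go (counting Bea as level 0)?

The longest chain under Bea runs Bea → Priya → Tycho, which is 2 levels below Bea.

2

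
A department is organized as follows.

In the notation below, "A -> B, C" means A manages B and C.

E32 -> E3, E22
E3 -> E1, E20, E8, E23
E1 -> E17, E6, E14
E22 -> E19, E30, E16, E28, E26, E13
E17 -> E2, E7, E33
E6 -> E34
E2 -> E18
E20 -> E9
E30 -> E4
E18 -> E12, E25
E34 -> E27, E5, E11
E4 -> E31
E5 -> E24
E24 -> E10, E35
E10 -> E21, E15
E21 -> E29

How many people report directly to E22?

E22 directly manages E19, E30, E16, E28, E26, E13. That is 6 direct reports.

6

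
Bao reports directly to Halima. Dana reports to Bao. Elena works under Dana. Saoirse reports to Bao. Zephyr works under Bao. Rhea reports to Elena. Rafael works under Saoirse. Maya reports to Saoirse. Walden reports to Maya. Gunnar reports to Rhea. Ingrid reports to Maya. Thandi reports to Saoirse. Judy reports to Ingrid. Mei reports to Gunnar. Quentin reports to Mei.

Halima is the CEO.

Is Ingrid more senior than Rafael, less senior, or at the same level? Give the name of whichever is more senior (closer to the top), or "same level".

Rafael

Ingrid is 4 levels below Halima; Rafael is 3. Rafael is higher.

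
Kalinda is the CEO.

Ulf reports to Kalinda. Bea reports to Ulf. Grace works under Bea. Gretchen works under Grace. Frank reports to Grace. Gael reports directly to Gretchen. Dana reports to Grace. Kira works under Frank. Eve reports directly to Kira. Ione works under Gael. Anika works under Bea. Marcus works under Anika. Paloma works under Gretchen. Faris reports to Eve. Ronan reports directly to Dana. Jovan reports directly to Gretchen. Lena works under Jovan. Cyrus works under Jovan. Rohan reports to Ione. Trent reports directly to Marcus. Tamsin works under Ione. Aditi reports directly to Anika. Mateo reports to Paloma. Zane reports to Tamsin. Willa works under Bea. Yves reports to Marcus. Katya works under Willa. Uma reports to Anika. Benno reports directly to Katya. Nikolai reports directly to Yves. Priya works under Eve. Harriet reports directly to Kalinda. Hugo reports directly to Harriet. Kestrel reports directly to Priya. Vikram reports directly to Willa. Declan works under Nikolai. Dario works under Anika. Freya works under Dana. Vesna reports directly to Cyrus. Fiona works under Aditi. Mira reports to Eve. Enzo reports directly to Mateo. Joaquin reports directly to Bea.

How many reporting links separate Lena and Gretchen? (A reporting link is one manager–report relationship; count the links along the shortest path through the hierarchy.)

2

Lena is in Gretchen's organization: the chain from Lena up to Gretchen is Lena → Jovan → Gretchen, which is 2 links.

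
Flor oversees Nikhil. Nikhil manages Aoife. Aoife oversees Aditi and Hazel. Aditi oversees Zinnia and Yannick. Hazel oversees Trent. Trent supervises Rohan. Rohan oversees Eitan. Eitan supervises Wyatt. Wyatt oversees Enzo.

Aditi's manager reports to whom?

Aditi reports to Aoife, and Aoife reports to Nikhil. So Aditi's skip-level manager is Nikhil.

Nikhil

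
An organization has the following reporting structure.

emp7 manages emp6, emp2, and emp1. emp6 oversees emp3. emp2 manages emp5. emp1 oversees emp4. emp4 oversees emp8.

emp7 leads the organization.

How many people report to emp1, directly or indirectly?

2

emp1 directly manages emp4. Under emp4: emp8 (1). That's 2 in total.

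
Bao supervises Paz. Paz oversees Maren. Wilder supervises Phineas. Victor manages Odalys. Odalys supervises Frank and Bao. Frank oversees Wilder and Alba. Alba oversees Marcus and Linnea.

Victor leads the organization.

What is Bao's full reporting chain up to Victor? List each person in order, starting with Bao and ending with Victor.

Bao -> Odalys -> Victor

Bao reports to Odalys. Odalys reports to Victor. Victor is at the top.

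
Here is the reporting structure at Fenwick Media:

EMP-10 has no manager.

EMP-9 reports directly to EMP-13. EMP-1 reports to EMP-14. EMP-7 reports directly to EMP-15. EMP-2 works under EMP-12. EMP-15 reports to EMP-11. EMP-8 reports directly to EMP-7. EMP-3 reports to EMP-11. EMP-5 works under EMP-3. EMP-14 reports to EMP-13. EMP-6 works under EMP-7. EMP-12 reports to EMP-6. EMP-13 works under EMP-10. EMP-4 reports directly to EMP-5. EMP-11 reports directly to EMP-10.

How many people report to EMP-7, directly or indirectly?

EMP-7 directly manages EMP-6, EMP-8. Under EMP-6: EMP-12, EMP-2 (2). EMP-8 has no reports. So EMP-7's organization is 2 direct reports plus everyone under them: 3 + 1 = 4.

4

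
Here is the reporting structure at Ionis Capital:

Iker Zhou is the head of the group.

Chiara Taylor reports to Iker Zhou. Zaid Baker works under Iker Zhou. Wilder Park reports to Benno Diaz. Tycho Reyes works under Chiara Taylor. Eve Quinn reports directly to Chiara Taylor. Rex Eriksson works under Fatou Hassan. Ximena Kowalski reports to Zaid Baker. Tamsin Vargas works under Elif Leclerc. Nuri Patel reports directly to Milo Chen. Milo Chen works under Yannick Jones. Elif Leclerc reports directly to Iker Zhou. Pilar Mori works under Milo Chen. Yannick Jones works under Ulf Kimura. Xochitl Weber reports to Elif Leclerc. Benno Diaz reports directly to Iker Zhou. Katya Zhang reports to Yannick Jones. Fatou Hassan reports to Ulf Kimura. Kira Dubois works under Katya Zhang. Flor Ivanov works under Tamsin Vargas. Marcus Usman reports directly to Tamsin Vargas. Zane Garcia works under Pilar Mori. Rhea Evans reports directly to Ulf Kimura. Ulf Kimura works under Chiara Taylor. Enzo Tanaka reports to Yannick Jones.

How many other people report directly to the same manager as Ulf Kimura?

2

Ulf Kimura reports to Chiara Taylor. Chiara Taylor's other direct reports are Tycho Reyes, Eve Quinn — 2 peers.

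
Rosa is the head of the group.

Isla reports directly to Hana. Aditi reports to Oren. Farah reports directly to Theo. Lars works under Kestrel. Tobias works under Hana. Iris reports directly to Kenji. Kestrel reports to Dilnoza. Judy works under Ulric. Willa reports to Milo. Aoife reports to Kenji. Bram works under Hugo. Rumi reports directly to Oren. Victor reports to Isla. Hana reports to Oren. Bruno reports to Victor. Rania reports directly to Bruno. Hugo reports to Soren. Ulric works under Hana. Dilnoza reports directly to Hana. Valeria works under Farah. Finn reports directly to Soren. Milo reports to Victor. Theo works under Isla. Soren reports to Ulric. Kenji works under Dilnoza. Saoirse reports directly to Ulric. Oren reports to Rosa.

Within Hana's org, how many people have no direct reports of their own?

The people in Hana's organization with no one reporting to them are Tobias, Judy, Finn, Bram, Saoirse, Valeria, Willa, Rania, Iris, Aoife, Lars. That is 11.

11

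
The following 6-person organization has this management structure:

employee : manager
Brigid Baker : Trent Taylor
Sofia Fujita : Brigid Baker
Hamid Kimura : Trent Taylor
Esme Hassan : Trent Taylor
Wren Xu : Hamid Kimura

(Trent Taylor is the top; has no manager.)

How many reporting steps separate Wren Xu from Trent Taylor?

2

Chain from Wren Xu up to Trent Taylor: Wren Xu → Hamid Kimura → Trent Taylor. That is 2 steps up, so Wren Xu is 2 levels below Trent Taylor.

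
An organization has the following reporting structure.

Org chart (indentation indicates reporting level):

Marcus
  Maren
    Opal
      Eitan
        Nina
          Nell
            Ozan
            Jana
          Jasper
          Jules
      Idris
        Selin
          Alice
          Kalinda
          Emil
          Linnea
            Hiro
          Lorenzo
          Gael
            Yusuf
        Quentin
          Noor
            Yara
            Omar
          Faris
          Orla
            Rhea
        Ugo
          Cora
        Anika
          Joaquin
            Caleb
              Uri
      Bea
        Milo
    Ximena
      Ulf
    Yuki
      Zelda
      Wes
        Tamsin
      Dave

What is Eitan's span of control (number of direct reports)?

Eitan directly manages Nina. That is 1 direct report.

1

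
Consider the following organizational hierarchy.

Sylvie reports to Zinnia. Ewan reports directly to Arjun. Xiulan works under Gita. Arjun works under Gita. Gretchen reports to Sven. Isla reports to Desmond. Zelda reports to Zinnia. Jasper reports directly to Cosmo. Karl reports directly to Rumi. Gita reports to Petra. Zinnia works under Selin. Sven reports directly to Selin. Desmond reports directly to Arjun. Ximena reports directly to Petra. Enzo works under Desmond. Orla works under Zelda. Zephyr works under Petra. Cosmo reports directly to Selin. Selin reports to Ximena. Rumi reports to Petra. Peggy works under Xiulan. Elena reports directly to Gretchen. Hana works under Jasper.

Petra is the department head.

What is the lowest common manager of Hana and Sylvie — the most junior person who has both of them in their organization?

Hana's chain of managers is Jasper, Cosmo, Selin, Ximena, Petra. Sylvie's chain of managers is Zinnia, Selin, Ximena, Petra. The first manager that appears in both chains is Selin.

Selin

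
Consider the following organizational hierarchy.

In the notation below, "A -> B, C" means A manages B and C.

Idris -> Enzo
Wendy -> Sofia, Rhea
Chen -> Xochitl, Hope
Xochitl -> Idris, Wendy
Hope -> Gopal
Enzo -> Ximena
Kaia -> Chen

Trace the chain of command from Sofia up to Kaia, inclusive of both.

Sofia -> Wendy -> Xochitl -> Chen -> Kaia

Sofia reports to Wendy. Wendy reports to Xochitl. Xochitl reports to Chen. Chen reports to Kaia. Kaia is at the top.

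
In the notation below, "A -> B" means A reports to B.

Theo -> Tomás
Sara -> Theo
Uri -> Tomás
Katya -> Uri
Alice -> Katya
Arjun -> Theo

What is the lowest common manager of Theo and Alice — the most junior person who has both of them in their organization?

Tomás

Theo's chain of managers is Tomás. Alice's chain of managers is Katya, Uri, Tomás. The first manager that appears in both chains is Tomás.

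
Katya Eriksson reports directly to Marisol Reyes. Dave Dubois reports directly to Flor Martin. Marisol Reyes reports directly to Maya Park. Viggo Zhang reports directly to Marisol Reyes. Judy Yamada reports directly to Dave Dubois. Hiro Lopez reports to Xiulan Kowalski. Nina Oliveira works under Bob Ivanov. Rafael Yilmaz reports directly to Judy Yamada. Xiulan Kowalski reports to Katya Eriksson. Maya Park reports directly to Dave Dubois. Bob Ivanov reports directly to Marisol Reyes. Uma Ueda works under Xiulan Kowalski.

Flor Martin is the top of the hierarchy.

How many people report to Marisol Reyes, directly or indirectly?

7

Marisol Reyes directly manages Bob Ivanov, Katya Eriksson, Viggo Zhang. Under Bob Ivanov: Nina Oliveira (1). Under Katya Eriksson: Xiulan Kowalski, Uma Ueda, Hiro Lopez (3). Viggo Zhang has no reports. So Marisol Reyes's organization is 3 direct reports plus everyone under them: 2 + 4 + 1 = 7.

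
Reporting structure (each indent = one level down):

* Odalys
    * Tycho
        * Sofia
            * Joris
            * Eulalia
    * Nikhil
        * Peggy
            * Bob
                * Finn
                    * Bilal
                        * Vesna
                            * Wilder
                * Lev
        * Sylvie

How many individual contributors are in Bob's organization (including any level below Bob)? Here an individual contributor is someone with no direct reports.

2

The people in Bob's organization with no one reporting to them are Lev, Wilder. That is 2.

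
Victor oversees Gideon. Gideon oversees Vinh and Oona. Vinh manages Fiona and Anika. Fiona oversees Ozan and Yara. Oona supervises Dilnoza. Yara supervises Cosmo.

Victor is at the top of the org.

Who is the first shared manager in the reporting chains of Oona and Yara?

Gideon

Oona's chain of managers is Gideon, Victor. Yara's chain of managers is Fiona, Vinh, Gideon, Victor. The first manager that appears in both chains is Gideon.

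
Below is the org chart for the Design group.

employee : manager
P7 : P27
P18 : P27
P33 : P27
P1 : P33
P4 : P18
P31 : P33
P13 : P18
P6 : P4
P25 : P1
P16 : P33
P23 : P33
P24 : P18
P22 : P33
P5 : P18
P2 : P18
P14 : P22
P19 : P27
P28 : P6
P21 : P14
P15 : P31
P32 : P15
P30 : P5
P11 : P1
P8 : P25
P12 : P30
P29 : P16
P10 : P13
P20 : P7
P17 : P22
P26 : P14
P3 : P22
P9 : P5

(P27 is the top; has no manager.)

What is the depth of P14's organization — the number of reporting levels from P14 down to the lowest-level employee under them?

1

The longest chain under P14 runs P14 → P26, which is 1 level below P14.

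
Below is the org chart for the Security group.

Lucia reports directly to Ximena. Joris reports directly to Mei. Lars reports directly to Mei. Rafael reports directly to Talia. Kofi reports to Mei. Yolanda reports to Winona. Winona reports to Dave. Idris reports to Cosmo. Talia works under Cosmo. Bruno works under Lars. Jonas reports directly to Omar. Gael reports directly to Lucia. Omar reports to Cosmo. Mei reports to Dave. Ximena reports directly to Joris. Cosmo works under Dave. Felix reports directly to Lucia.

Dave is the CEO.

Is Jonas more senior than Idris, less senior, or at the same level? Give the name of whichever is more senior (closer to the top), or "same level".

Jonas is 3 levels below Dave; Idris is 2. Idris is higher.

Idris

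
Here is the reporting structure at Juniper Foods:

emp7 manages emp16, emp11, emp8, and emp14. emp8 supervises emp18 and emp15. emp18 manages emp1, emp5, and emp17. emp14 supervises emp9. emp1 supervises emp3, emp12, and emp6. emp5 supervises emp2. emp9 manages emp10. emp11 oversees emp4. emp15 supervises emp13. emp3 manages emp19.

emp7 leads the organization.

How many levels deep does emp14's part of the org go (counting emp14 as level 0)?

The longest chain under emp14 runs emp14 → emp9 → emp10, which is 2 levels below emp14.

2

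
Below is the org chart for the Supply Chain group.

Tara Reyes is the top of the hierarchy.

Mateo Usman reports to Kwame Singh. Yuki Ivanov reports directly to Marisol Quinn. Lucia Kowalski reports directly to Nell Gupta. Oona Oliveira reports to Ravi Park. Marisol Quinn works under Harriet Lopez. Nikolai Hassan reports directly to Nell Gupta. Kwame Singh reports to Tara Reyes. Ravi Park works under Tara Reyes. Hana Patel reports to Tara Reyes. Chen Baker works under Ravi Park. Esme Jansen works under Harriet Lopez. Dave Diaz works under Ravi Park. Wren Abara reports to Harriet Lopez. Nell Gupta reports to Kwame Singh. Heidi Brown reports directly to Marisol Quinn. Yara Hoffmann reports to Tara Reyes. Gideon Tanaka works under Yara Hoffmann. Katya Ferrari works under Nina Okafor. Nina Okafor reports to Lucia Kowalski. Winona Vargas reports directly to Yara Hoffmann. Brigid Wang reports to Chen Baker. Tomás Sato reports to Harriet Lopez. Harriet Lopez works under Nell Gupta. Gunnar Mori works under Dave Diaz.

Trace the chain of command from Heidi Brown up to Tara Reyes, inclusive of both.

Heidi Brown reports to Marisol Quinn. Marisol Quinn reports to Harriet Lopez. Harriet Lopez reports to Nell Gupta. Nell Gupta reports to Kwame Singh. Kwame Singh reports to Tara Reyes. Tara Reyes is at the top.

Heidi Brown -> Marisol Quinn -> Harriet Lopez -> Nell Gupta -> Kwame Singh -> Tara Reyes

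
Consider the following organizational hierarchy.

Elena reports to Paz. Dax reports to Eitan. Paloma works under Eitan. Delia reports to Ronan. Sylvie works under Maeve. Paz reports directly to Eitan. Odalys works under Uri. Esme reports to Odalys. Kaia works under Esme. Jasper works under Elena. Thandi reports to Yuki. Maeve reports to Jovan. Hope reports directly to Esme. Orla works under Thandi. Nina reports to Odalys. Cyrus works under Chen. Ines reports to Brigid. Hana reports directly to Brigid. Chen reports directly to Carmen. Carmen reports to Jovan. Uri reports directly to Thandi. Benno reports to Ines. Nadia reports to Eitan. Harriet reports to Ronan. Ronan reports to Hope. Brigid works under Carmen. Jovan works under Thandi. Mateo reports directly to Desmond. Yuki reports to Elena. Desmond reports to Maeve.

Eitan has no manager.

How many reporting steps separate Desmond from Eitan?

7

Chain from Desmond up to Eitan: Desmond → Maeve → Jovan → Thandi → Yuki → Elena → Paz → Eitan. That is 7 steps up, so Desmond is 7 levels below Eitan.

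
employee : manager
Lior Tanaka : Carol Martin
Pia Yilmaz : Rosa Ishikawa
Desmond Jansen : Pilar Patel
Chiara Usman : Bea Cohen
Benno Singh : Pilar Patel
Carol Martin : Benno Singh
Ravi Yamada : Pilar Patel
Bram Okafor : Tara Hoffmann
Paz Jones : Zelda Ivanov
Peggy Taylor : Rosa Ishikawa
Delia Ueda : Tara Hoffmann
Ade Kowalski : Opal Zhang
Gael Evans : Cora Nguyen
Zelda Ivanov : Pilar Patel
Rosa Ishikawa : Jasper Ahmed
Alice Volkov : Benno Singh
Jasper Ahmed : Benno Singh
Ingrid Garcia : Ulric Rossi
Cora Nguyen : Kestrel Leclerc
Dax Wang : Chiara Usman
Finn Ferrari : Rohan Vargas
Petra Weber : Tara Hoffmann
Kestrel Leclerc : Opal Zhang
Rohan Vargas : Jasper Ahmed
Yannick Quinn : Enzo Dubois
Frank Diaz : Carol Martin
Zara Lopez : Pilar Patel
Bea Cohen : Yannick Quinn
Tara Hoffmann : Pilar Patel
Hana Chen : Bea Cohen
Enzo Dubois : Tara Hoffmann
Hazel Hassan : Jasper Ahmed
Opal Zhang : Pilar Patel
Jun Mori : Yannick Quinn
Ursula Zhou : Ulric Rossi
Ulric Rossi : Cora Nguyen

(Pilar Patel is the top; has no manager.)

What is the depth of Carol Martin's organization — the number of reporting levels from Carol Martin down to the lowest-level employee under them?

1

The longest chain under Carol Martin runs Carol Martin → Lior Tanaka, which is 1 level below Carol Martin.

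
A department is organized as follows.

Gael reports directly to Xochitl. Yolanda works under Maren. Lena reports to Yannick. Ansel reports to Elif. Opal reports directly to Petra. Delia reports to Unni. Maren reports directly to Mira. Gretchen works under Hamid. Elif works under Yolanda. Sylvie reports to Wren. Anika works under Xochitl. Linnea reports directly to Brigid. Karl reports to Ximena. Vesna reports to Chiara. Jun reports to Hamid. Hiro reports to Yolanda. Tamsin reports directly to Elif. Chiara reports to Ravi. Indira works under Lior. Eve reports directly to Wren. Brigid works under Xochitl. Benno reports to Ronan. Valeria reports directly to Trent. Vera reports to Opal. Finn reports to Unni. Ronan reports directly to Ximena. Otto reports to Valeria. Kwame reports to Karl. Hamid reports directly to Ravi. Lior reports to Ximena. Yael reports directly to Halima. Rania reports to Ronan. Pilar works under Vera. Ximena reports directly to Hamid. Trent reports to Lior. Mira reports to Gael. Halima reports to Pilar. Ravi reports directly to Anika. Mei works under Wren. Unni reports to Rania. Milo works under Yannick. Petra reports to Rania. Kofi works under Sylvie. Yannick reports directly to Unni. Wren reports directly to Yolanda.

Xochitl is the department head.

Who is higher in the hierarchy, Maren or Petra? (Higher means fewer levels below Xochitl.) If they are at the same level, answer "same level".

Maren

Maren is 3 levels below Xochitl; Petra is 7. Maren is higher.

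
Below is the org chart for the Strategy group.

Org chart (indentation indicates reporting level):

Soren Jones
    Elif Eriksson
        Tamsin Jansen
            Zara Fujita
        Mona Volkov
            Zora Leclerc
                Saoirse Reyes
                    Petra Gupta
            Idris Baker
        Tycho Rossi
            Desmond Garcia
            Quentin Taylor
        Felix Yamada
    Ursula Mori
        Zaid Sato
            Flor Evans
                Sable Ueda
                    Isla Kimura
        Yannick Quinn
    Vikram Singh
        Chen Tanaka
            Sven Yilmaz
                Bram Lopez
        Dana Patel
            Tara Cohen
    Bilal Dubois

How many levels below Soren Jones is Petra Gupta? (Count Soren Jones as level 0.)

5

Chain from Petra Gupta up to Soren Jones: Petra Gupta → Saoirse Reyes → Zora Leclerc → Mona Volkov → Elif Eriksson → Soren Jones. That is 5 steps up, so Petra Gupta is 5 levels below Soren Jones.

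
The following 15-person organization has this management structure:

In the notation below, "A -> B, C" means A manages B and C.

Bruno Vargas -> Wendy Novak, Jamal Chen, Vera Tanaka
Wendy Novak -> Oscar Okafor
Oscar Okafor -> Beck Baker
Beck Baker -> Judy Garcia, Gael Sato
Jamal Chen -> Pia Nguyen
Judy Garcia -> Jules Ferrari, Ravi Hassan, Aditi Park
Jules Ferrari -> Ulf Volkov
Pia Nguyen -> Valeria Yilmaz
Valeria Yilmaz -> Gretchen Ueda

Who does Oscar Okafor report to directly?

Wendy Novak

Oscar Okafor reports directly to Wendy Novak.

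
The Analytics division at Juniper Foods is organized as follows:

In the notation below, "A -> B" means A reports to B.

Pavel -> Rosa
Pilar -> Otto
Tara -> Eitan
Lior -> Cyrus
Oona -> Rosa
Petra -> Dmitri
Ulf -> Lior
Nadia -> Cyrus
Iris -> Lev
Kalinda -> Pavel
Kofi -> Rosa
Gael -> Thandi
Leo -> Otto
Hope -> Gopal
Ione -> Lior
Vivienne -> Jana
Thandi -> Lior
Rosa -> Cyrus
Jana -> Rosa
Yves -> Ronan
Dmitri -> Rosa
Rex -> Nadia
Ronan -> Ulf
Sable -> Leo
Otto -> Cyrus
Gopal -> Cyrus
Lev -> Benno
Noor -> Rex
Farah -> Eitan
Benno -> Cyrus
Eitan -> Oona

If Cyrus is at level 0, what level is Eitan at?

3

Chain from Eitan up to Cyrus: Eitan → Oona → Rosa → Cyrus. That is 3 steps up, so Eitan is 3 levels below Cyrus.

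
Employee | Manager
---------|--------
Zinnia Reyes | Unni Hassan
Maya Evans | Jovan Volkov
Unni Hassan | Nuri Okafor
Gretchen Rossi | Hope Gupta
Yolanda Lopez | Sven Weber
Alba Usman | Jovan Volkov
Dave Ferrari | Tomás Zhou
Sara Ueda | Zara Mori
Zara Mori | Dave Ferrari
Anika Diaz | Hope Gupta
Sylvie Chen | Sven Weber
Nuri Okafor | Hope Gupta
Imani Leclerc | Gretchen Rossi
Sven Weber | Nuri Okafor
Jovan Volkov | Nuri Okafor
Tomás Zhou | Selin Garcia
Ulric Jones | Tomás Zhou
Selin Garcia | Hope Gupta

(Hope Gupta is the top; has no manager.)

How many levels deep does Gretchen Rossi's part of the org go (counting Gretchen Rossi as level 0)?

The longest chain under Gretchen Rossi runs Gretchen Rossi → Imani Leclerc, which is 1 level below Gretchen Rossi.

1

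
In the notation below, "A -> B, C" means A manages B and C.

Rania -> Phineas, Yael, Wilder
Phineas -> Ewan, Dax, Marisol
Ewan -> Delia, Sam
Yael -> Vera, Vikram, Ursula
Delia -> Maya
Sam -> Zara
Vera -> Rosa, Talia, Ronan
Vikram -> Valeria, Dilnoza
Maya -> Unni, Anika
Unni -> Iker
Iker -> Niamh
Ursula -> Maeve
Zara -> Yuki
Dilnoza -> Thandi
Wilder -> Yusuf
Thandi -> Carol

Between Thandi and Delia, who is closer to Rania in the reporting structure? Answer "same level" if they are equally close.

Delia

Thandi is 4 levels below Rania; Delia is 3. Delia is higher.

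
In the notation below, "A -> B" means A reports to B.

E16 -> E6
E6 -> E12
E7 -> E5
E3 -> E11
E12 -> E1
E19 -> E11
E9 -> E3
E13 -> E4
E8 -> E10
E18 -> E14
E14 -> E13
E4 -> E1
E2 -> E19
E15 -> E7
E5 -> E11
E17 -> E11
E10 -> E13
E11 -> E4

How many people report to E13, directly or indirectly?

4

E13 directly manages E14, E10. Under E14: E18 (1). Under E10: E8 (1). So E13's organization is 2 direct reports plus everyone under them: 2 + 2 = 4.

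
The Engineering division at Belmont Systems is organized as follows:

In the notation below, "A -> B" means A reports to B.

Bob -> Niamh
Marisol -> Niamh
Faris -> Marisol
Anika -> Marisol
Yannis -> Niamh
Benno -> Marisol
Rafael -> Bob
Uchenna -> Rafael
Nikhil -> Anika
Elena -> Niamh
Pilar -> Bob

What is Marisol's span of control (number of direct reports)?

3

Marisol directly manages Faris, Anika, Benno. That is 3 direct reports.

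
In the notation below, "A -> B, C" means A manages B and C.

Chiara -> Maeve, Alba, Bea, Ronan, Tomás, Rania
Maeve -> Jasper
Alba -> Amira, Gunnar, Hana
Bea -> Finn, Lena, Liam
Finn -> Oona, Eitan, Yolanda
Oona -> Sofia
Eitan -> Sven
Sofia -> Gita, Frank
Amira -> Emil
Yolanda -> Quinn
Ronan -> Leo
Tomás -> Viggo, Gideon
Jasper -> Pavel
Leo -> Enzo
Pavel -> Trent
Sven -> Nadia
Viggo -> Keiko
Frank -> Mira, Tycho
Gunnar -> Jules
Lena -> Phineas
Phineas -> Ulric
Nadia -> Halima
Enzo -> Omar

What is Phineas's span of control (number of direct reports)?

1

Phineas directly manages Ulric. That is 1 direct report.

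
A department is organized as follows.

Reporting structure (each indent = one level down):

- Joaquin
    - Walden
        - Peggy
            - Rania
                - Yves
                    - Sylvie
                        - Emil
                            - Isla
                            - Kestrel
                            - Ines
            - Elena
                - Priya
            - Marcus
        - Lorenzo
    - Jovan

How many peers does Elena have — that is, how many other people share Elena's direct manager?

2

Elena reports to Peggy. Peggy's other direct reports are Rania, Marcus — 2 peers.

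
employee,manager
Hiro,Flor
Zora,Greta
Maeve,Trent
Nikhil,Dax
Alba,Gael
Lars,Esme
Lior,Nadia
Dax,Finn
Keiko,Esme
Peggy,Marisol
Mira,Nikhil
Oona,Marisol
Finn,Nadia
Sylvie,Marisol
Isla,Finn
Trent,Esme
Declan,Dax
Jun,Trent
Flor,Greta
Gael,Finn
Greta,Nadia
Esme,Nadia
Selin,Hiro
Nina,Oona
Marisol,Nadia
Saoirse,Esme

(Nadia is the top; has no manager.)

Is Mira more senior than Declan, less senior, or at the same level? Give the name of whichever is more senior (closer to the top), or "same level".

Mira is 4 levels below Nadia; Declan is 3. Declan is higher.

Declan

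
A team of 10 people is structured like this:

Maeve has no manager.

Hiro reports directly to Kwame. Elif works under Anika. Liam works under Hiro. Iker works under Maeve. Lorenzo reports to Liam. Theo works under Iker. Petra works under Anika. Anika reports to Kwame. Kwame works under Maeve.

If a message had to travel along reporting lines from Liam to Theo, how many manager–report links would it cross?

Liam is 3 levels below Maeve, and Theo is 2 levels below Maeve (their lowest common manager). The shortest path runs up from Liam to Maeve and back down to Theo: 3 + 2 = 5 links.

5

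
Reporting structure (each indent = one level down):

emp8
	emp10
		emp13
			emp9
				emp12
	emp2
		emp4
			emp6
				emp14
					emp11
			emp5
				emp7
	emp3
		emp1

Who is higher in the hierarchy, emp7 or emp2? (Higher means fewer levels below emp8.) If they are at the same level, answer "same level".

emp7 is 4 levels below emp8; emp2 is 1. emp2 is higher.

emp2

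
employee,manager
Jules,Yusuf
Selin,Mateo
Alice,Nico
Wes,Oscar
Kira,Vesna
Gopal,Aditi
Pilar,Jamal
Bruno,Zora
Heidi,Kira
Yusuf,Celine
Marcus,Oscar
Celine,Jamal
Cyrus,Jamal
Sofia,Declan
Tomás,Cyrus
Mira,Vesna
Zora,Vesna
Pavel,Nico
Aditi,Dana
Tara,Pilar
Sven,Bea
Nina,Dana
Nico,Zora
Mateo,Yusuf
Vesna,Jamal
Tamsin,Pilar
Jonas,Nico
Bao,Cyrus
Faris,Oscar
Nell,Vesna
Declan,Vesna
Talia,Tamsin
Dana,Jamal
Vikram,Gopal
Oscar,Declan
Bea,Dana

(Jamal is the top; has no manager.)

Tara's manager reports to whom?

Tara reports to Pilar, and Pilar reports to Jamal. So Tara's skip-level manager is Jamal.

Jamal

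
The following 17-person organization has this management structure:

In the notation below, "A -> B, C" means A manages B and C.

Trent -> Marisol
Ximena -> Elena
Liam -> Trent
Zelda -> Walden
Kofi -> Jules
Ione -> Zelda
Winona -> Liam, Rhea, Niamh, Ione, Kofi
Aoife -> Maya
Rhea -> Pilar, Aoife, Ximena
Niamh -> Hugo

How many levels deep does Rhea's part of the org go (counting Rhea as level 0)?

The longest chain under Rhea runs Rhea → Ximena → Elena, which is 2 levels below Rhea.

2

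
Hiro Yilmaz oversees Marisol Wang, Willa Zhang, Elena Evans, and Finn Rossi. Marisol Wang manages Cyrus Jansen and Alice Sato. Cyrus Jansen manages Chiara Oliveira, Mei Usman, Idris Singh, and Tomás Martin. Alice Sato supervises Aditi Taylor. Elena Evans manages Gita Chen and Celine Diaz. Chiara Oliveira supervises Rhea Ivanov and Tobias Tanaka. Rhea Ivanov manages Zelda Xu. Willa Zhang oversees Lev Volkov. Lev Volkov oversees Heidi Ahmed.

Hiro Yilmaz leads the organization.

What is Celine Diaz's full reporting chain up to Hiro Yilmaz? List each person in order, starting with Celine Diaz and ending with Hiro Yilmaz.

Celine Diaz -> Elena Evans -> Hiro Yilmaz

Celine Diaz reports to Elena Evans. Elena Evans reports to Hiro Yilmaz. Hiro Yilmaz is at the top.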